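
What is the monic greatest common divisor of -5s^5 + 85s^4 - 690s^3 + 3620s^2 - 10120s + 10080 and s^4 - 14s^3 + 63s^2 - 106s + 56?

s^3 - 13s^2 + 50s - 56

By polynomial division,
  -5s^5 + 85s^4 - 690s^3 + 3620s^2 - 10120s + 10080 = (-5s + 15)(s^4 - 14s^3 + 63s^2 - 106s + 56) + (-165s^3 + 2145s^2 - 8250s + 9240)
  s^4 - 14s^3 + 63s^2 - 106s + 56 = (-(1/165)s + 1/165)(-165s^3 + 2145s^2 - 8250s + 9240) + (0)
Last nonzero remainder: -165s^3 + 2145s^2 - 8250s + 9240. Dividing through by -165 gives the monic gcd s^3 - 13s^2 + 50s - 56.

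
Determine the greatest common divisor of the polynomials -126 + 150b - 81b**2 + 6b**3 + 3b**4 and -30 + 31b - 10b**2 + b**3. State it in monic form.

-3 + b

Apply the Euclidean algorithm:
  3b**4 + 6b**3 - 81b**2 + 150b - 126 = (3b + 36)(b**3 - 10b**2 + 31b - 30) + (186b**2 - 876b + 954)
  b**3 - 10b**2 + 31b - 30 = ((1/186)b - 82/2883)(186b**2 - 876b + 954) + ((918/961)b - 2754/961)
  186b**2 - 876b + 954 = ((29791/153)b - 50933/153)((918/961)b - 2754/961) + (0)
Last nonzero remainder: (918/961)b - 2754/961. Dividing through by 918/961 gives the monic gcd b - 3.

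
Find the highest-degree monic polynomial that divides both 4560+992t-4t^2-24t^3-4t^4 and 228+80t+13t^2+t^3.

By polynomial division,
  -4t^4-24t^3-4t^2+992t+4560 = (-4t+28)(t^3+13t^2+80t+228) + (-48t^2-336t-1824)
  t^3+13t^2+80t+228 = (-(1/48)t-1/8)(-48t^2-336t-1824) + (0)
Last nonzero remainder: -48t^2-336t-1824. Dividing through by -48 gives the monic gcd t^2+7t+38.

38+7t+t^2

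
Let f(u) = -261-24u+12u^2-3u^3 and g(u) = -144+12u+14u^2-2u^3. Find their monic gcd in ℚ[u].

3+u

Euclidean algorithm in ℚ[u]:
  -3u^3+12u^2-24u-261 = (3/2)(-2u^3+14u^2+12u-144) + (-9u^2-42u-45)
  -2u^3+14u^2+12u-144 = ((2/9)u-70/27)(-9u^2-42u-45) + (-(782/9)u-782/3)
  -9u^2-42u-45 = ((81/782)u+135/782)(-(782/9)u-782/3) + (0)
Last nonzero remainder: -(782/9)u-782/3. Dividing through by -782/9 gives the monic gcd u+3.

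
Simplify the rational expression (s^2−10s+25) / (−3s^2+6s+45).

(−s+5)/(3s+9)

Repeated division with remainder:
  s^2−10s+25 = (−1/3)(−3s^2+6s+45) + (−8s+40)
  −3s^2+6s+45 = ((3/8)s+9/8)(−8s+40) + (0)
Last nonzero remainder: −8s+40. Dividing through by −8 gives the monic gcd s−5.
Cancel s−5 from numerator and denominator to get the reduced form.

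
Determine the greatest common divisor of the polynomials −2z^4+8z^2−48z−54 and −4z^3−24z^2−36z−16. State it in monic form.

z+1

Repeated division with remainder:
  −2z^4+8z^2−48z−54 = ((1/2)z−3)(−4z^3−24z^2−36z−16) + (−46z^2−148z−102)
  −4z^3−24z^2−36z−16 = ((2/23)z+128/529)(−46z^2−148z−102) + ((4592/529)z+4592/529)
  −46z^2−148z−102 = (−(12167/2296)z−26979/2296)((4592/529)z+4592/529) + (0)
Last nonzero remainder: (4592/529)z+4592/529. Dividing through by 4592/529 gives the monic gcd z+1.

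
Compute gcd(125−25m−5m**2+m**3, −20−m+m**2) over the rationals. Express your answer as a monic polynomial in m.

−5+m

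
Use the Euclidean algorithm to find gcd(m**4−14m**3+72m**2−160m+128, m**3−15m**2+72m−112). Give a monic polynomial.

m**2−8m+16

By polynomial division,
  m**4−14m**3+72m**2−160m+128 = (m+1)(m**3−15m**2+72m−112) + (15m**2−120m+240)
  m**3−15m**2+72m−112 = ((1/15)m−7/15)(15m**2−120m+240) + (0)
Last nonzero remainder: 15m**2−120m+240. Dividing through by 15 gives the monic gcd m**2−8m+16.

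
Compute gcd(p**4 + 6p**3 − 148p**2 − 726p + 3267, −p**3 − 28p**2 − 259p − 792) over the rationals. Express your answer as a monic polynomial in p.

p**2 + 20p + 99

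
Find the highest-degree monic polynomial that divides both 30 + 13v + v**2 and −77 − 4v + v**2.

Euclidean algorithm in ℚ[v]:
  v**2 + 13v + 30 = (v**2 − 4v − 77) + (17v + 107)
  v**2 − 4v − 77 = ((1/17)v − 175/289)(17v + 107) + (−3528/289)
  17v + 107 = (−(4913/3528)v − 30923/3528)(−3528/289) + (0)
The last nonzero remainder is the constant −3528/289, so the polynomials are coprime and gcd = 1.

1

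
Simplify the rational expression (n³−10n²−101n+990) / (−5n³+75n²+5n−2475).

Euclidean algorithm in ℚ[n]:
  n³−10n²−101n+990 = (−1/5)(−5n³+75n²+5n−2475) + (5n²−100n+495)
  −5n³+75n²+5n−2475 = (−n−5)(5n²−100n+495) + (0)
Last nonzero remainder: 5n²−100n+495. Dividing through by 5 gives the monic gcd n²−20n+99.
Cancel n²−20n+99 from numerator and denominator to get the reduced form.

(−n−10)/(5n+25)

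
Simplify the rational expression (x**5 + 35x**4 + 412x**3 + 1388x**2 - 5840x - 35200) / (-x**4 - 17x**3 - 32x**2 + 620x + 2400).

(-x**3 - 17x**2 - 26x + 440)/(x**2 - x - 30)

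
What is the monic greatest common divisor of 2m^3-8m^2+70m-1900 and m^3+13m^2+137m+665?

m^2+6m+95

Euclidean algorithm in ℚ[m]:
  2m^3-8m^2+70m-1900 = (2)(m^3+13m^2+137m+665) + (-34m^2-204m-3230)
  m^3+13m^2+137m+665 = (-(1/34)m-7/34)(-34m^2-204m-3230) + (0)
Last nonzero remainder: -34m^2-204m-3230. Dividing through by -34 gives the monic gcd m^2+6m+95.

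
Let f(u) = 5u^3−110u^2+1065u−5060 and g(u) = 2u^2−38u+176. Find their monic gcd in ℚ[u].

u−11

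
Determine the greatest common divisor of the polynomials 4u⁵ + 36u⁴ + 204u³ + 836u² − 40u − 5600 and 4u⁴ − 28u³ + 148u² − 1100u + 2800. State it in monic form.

u² + 2u + 35

Euclidean algorithm in ℚ[u]:
  4u⁵ + 36u⁴ + 204u³ + 836u² − 40u − 5600 = (u + 16)(4u⁴ − 28u³ + 148u² − 1100u + 2800) + (504u³ − 432u² + 14760u − 50400)
  4u⁴ − 28u³ + 148u² − 1100u + 2800 = ((1/126)u − 43/882)(504u³ − 432u² + 14760u − 50400) + ((480/49)u² + (960/49)u + 2400/7)
  504u³ − 432u² + 14760u − 50400 = ((1029/20)u − 147)((480/49)u² + (960/49)u + 2400/7) + (0)
Last nonzero remainder: (480/49)u² + (960/49)u + 2400/7. Dividing through by 480/49 gives the monic gcd u² + 2u + 35.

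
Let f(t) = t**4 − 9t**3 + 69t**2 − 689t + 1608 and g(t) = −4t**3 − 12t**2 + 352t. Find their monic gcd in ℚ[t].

t − 8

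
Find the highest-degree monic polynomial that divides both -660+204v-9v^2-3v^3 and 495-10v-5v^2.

Repeated division with remainder:
  -3v^3-9v^2+204v-660 = ((3/5)v+3/5)(-5v^2-10v+495) + (-87v-957)
  -5v^2-10v+495 = ((5/87)v-15/29)(-87v-957) + (0)
Last nonzero remainder: -87v-957. Dividing through by -87 gives the monic gcd v+11.

11+v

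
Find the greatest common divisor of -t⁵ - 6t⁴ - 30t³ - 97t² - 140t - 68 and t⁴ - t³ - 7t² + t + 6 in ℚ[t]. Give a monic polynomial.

t² + 3t + 2

Euclidean algorithm in ℚ[t]:
  -t⁵ - 6t⁴ - 30t³ - 97t² - 140t - 68 = (-t - 7)(t⁴ - t³ - 7t² + t + 6) + (-44t³ - 145t² - 127t - 26)
  t⁴ - t³ - 7t² + t + 6 = (-(1/44)t + 189/1936)(-44t³ - 145t² - 127t - 26) + ((8265/1936)t² + (24795/1936)t + 8265/968)
  -44t³ - 145t² - 127t - 26 = (-(85184/8265)t - 25168/8265)((8265/1936)t² + (24795/1936)t + 8265/968) + (0)
Last nonzero remainder: (8265/1936)t² + (24795/1936)t + 8265/968. Dividing through by 8265/1936 gives the monic gcd t² + 3t + 2.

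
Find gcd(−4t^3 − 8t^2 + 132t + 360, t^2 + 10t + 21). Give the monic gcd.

t + 3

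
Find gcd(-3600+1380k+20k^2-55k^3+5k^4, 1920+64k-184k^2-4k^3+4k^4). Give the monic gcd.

120-26k-5k^2+k^3

Repeated division with remainder:
  5k^4-55k^3+20k^2+1380k-3600 = (5/4)(4k^4-4k^3-184k^2+64k+1920) + (-50k^3+250k^2+1300k-6000)
  4k^4-4k^3-184k^2+64k+1920 = (-(2/25)k-8/25)(-50k^3+250k^2+1300k-6000) + (0)
Last nonzero remainder: -50k^3+250k^2+1300k-6000. Dividing through by -50 gives the monic gcd k^3-5k^2-26k+120.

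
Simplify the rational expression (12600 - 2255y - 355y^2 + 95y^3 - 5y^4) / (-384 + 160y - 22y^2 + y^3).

(-1575 + 85y + 55y^2 - 5y^3)/(48 - 14y + y^2)

Euclidean algorithm in ℚ[y]:
  -5y^4 + 95y^3 - 355y^2 - 2255y + 12600 = (-5y - 15)(y^3 - 22y^2 + 160y - 384) + (115y^2 - 1775y + 6840)
  y^3 - 22y^2 + 160y - 384 = ((1/115)y - 151/2645)(115y^2 - 1775y + 6840) + (-(429/529)y + 3432/529)
  115y^2 - 1775y + 6840 = (-(60835/429)y + 150765/143)(-(429/529)y + 3432/529) + (0)
Last nonzero remainder: -(429/529)y + 3432/529. Dividing through by -429/529 gives the monic gcd y - 8.
Cancel y - 8 from numerator and denominator to get the reduced form.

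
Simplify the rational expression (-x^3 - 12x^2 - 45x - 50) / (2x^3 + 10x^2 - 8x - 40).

By polynomial division,
  -x^3 - 12x^2 - 45x - 50 = (-1/2)(2x^3 + 10x^2 - 8x - 40) + (-7x^2 - 49x - 70)
  2x^3 + 10x^2 - 8x - 40 = (-(2/7)x + 4/7)(-7x^2 - 49x - 70) + (0)
Last nonzero remainder: -7x^2 - 49x - 70. Dividing through by -7 gives the monic gcd x^2 + 7x + 10.
Cancel x^2 + 7x + 10 from numerator and denominator to get the reduced form.

(-x - 5)/(2x - 4)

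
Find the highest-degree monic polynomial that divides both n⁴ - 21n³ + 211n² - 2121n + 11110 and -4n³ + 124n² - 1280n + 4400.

n² - 21n + 110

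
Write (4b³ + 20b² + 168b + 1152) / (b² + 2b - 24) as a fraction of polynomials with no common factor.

By polynomial division,
  4b³ + 20b² + 168b + 1152 = (4b + 12)(b² + 2b - 24) + (240b + 1440)
  b² + 2b - 24 = ((1/240)b - 1/60)(240b + 1440) + (0)
Last nonzero remainder: 240b + 1440. Dividing through by 240 gives the monic gcd b + 6.
Cancel b + 6 from numerator and denominator to get the reduced form.

(4b² - 4b + 192)/(b - 4)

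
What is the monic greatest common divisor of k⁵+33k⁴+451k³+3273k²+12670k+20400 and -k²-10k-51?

k²+10k+51

Euclidean algorithm in ℚ[k]:
  k⁵+33k⁴+451k³+3273k²+12670k+20400 = (-k³-23k²-170k-400)(-k²-10k-51) + (0)
Last nonzero remainder: -k²-10k-51. Dividing through by -1 gives the monic gcd k²+10k+51.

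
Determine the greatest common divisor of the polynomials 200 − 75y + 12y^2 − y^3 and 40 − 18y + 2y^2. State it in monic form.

−5 + y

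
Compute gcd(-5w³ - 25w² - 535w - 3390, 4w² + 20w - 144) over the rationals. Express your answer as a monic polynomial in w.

Apply the Euclidean algorithm:
  -5w³ - 25w² - 535w - 3390 = (-(5/4)w)(4w² + 20w - 144) + (-715w - 3390)
  4w² + 20w - 144 = (-(4/715)w - 148/102245)(-715w - 3390) + (-3045000/20449)
  -715w - 3390 = ((2924207/609000)w + 2310737/101500)(-3045000/20449) + (0)
The last nonzero remainder is the constant -3045000/20449, so the polynomials are coprime and gcd = 1.

1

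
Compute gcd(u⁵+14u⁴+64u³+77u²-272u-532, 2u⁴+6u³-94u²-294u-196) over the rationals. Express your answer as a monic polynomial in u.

u²+9u+14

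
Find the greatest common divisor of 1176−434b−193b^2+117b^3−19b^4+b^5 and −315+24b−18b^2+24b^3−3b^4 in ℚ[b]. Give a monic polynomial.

21−10b+b^2

By polynomial division,
  b^5−19b^4+117b^3−193b^2−434b+1176 = (−(1/3)b+11/3)(−3b^4+24b^3−18b^2+24b−315) + (23b^3−119b^2−627b+2331)
  −3b^4+24b^3−18b^2+24b−315 = (−(3/23)b+195/529)(23b^3−119b^2−627b+2331) + (−(29580/529)b^2+(295800/529)b−621180/529)
  23b^3−119b^2−627b+2331 = (−(12167/29580)b−19573/9860)(−(29580/529)b^2+(295800/529)b−621180/529) + (0)
Last nonzero remainder: −(29580/529)b^2+(295800/529)b−621180/529. Dividing through by −29580/529 gives the monic gcd b^2−10b+21.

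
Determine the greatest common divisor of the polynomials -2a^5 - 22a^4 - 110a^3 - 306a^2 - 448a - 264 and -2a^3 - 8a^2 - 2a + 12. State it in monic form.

a^2 + 5a + 6

Euclidean algorithm in ℚ[a]:
  -2a^5 - 22a^4 - 110a^3 - 306a^2 - 448a - 264 = (a^2 + 7a + 26)(-2a^3 - 8a^2 - 2a + 12) + (-96a^2 - 480a - 576)
  -2a^3 - 8a^2 - 2a + 12 = ((1/48)a - 1/48)(-96a^2 - 480a - 576) + (0)
Last nonzero remainder: -96a^2 - 480a - 576. Dividing through by -96 gives the monic gcd a^2 + 5a + 6.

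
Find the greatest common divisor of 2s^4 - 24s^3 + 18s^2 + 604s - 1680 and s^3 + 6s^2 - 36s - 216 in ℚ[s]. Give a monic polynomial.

Euclidean algorithm in ℚ[s]:
  2s^4 - 24s^3 + 18s^2 + 604s - 1680 = (2s - 36)(s^3 + 6s^2 - 36s - 216) + (306s^2 - 260s - 9456)
  s^3 + 6s^2 - 36s - 216 = ((1/306)s + 524/23409)(306s^2 - 260s - 9456) + ((16900/23409)s - 33800/7803)
  306s^2 - 260s - 9456 = ((3581577/8450)s + 9223146/4225)((16900/23409)s - 33800/7803) + (0)
Last nonzero remainder: (16900/23409)s - 33800/7803. Dividing through by 16900/23409 gives the monic gcd s - 6.

s - 6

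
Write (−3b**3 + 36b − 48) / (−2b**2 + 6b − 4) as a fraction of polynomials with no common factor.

(3b**2 + 6b − 24)/(2b − 2)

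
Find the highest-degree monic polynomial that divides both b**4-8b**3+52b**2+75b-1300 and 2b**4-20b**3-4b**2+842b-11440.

By polynomial division,
  b**4-8b**3+52b**2+75b-1300 = (1/2)(2b**4-20b**3-4b**2+842b-11440) + (2b**3+54b**2-346b+4420)
  2b**4-20b**3-4b**2+842b-11440 = (b-37)(2b**3+54b**2-346b+4420) + (2340b**2-16380b+152100)
  2b**3+54b**2-346b+4420 = ((1/1170)b+17/585)(2340b**2-16380b+152100) + (0)
Last nonzero remainder: 2340b**2-16380b+152100. Dividing through by 2340 gives the monic gcd b**2-7b+65.

b**2-7b+65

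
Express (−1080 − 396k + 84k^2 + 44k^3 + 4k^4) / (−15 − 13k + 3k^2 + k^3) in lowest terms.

(72 + 36k + 4k^2)/(1 + k)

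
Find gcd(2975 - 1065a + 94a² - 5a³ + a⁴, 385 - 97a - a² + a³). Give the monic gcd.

Euclidean algorithm in ℚ[a]:
  a⁴ - 5a³ + 94a² - 1065a + 2975 = (a - 4)(a³ - a² - 97a + 385) + (187a² - 1838a + 4515)
  a³ - a² - 97a + 385 = ((1/187)a + 1651/34969)(187a² - 1838a + 4515) + (-(1201760/34969)a + 6008800/34969)
  187a² - 1838a + 4515 = (-(6539203/1201760)a + 4511001/171680)(-(1201760/34969)a + 6008800/34969) + (0)
Last nonzero remainder: -(1201760/34969)a + 6008800/34969. Dividing through by -1201760/34969 gives the monic gcd a - 5.

-5 + a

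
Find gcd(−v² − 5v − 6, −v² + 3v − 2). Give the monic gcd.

By polynomial division,
  −v² − 5v − 6 = (−v² + 3v − 2) + (−8v − 4)
  −v² + 3v − 2 = ((1/8)v − 7/16)(−8v − 4) + (−15/4)
  −8v − 4 = ((32/15)v + 16/15)(−15/4) + (0)
The last nonzero remainder is the constant −15/4, so the polynomials are coprime and gcd = 1.

1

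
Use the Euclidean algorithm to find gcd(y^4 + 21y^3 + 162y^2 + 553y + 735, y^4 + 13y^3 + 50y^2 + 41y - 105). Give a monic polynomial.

Euclidean algorithm in ℚ[y]:
  y^4 + 21y^3 + 162y^2 + 553y + 735 = (y^4 + 13y^3 + 50y^2 + 41y - 105) + (8y^3 + 112y^2 + 512y + 840)
  y^4 + 13y^3 + 50y^2 + 41y - 105 = ((1/8)y - 1/8)(8y^3 + 112y^2 + 512y + 840) + (0)
Last nonzero remainder: 8y^3 + 112y^2 + 512y + 840. Dividing through by 8 gives the monic gcd y^3 + 14y^2 + 64y + 105.

y^3 + 14y^2 + 64y + 105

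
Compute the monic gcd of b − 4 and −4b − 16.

1

Euclidean algorithm in ℚ[b]:
  b − 4 = (−1/4)(−4b − 16) + (−8)
  −4b − 16 = ((1/2)b + 2)(−8) + (0)
The last nonzero remainder is the constant −8, so the polynomials are coprime and gcd = 1.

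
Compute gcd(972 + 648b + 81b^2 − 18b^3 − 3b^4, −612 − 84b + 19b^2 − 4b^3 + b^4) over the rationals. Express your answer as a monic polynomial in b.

−18 − 3b + b^2

Apply the Euclidean algorithm:
  −3b^4 − 18b^3 + 81b^2 + 648b + 972 = (−3)(b^4 − 4b^3 + 19b^2 − 84b − 612) + (−30b^3 + 138b^2 + 396b − 864)
  b^4 − 4b^3 + 19b^2 − 84b − 612 = (−(1/30)b − 1/50)(−30b^3 + 138b^2 + 396b − 864) + ((874/25)b^2 − (2622/25)b − 15732/25)
  −30b^3 + 138b^2 + 396b − 864 = (−(375/437)b + 600/437)((874/25)b^2 − (2622/25)b − 15732/25) + (0)
Last nonzero remainder: (874/25)b^2 − (2622/25)b − 15732/25. Dividing through by 874/25 gives the monic gcd b^2 − 3b − 18.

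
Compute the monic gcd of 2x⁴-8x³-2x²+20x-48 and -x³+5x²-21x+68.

x-4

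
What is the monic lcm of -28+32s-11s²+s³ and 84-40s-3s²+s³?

By polynomial division,
  s³-11s²+32s-28 = (s³-3s²-40s+84) + (-8s²+72s-112)
  s³-3s²-40s+84 = (-(1/8)s-3/4)(-8s²+72s-112) + (0)
Last nonzero remainder: -8s²+72s-112. Dividing through by -8 gives the monic gcd s²-9s+14.
Then lcm(f, g) = f·g / gcd(f, g); expanding and making the result monic gives the answer.

-168+164s-34s²-5s³+s⁴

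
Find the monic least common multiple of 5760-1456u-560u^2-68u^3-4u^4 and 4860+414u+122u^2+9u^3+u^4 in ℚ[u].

Repeated division with remainder:
  -4u^4-68u^3-560u^2-1456u+5760 = (-4)(u^4+9u^3+122u^2+414u+4860) + (-32u^3-72u^2+200u+25200)
  u^4+9u^3+122u^2+414u+4860 = (-(1/32)u-27/128)(-32u^3-72u^2+200u+25200) + ((1809/16)u^2+(19899/16)u+81405/8)
  -32u^3-72u^2+200u+25200 = (-(512/1809)u+4480/1809)((1809/16)u^2+(19899/16)u+81405/8) + (0)
Last nonzero remainder: (1809/16)u^2+(19899/16)u+81405/8. Dividing through by 1809/16 gives the monic gcd u^2+11u+90.
Then lcm(f, g) = f·g / gcd(f, g); expanding and making the result monic gives the answer.

-77760+22536u+5392u^2+1002u^3+160u^4+15u^5+u^6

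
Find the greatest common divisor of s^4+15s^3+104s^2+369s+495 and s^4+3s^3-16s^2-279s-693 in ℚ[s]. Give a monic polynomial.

By polynomial division,
  s^4+15s^3+104s^2+369s+495 = (s^4+3s^3-16s^2-279s-693) + (12s^3+120s^2+648s+1188)
  s^4+3s^3-16s^2-279s-693 = ((1/12)s-7/12)(12s^3+120s^2+648s+1188) + (0)
Last nonzero remainder: 12s^3+120s^2+648s+1188. Dividing through by 12 gives the monic gcd s^3+10s^2+54s+99.

s^3+10s^2+54s+99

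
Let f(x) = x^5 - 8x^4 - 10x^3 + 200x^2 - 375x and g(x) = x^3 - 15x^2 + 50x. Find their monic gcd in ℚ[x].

x^2 - 5x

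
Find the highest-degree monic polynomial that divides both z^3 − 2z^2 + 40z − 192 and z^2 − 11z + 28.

z − 4

Repeated division with remainder:
  z^3 − 2z^2 + 40z − 192 = (z + 9)(z^2 − 11z + 28) + (111z − 444)
  z^2 − 11z + 28 = ((1/111)z − 7/111)(111z − 444) + (0)
Last nonzero remainder: 111z − 444. Dividing through by 111 gives the monic gcd z − 4.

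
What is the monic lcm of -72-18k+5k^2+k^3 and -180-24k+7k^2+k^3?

2160+468k-240k^2-43k^3+6k^4+k^5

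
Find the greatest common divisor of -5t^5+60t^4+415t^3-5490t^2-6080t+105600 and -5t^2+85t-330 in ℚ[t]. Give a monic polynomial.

t^2-17t+66

Repeated division with remainder:
  -5t^5+60t^4+415t^3-5490t^2-6080t+105600 = (t^3+5t^2-64t-320)(-5t^2+85t-330) + (0)
Last nonzero remainder: -5t^2+85t-330. Dividing through by -5 gives the monic gcd t^2-17t+66.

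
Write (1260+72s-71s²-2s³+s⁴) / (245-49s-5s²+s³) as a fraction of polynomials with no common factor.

Euclidean algorithm in ℚ[s]:
  s⁴-2s³-71s²+72s+1260 = (s+3)(s³-5s²-49s+245) + (-7s²-26s+525)
  s³-5s²-49s+245 = (-(1/7)s+61/49)(-7s²-26s+525) + ((2860/49)s-2860/7)
  -7s²-26s+525 = (-(343/2860)s-735/572)((2860/49)s-2860/7) + (0)
Last nonzero remainder: (2860/49)s-2860/7. Dividing through by 2860/49 gives the monic gcd s-7.
Cancel s-7 from numerator and denominator to get the reduced form.

(-180-36s+5s²+s³)/(-35+2s+s²)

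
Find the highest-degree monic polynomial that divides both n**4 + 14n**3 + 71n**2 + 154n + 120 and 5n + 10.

By polynomial division,
  n**4 + 14n**3 + 71n**2 + 154n + 120 = ((1/5)n**3 + (12/5)n**2 + (47/5)n + 12)(5n + 10) + (0)
Last nonzero remainder: 5n + 10. Dividing through by 5 gives the monic gcd n + 2.

n + 2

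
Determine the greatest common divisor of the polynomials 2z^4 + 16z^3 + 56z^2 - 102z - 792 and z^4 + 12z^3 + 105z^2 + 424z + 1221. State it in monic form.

z^2 + 7z + 33

By polynomial division,
  2z^4 + 16z^3 + 56z^2 - 102z - 792 = (2)(z^4 + 12z^3 + 105z^2 + 424z + 1221) + (-8z^3 - 154z^2 - 950z - 3234)
  z^4 + 12z^3 + 105z^2 + 424z + 1221 = (-(1/8)z + 29/32)(-8z^3 - 154z^2 - 950z - 3234) + ((2013/16)z^2 + (14091/16)z + 66429/16)
  -8z^3 - 154z^2 - 950z - 3234 = (-(128/2013)z - 1568/2013)((2013/16)z^2 + (14091/16)z + 66429/16) + (0)
Last nonzero remainder: (2013/16)z^2 + (14091/16)z + 66429/16. Dividing through by 2013/16 gives the monic gcd z^2 + 7z + 33.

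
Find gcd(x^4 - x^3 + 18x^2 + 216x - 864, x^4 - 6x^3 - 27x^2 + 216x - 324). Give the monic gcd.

By polynomial division,
  x^4 - x^3 + 18x^2 + 216x - 864 = (x^4 - 6x^3 - 27x^2 + 216x - 324) + (5x^3 + 45x^2 - 540)
  x^4 - 6x^3 - 27x^2 + 216x - 324 = ((1/5)x - 3)(5x^3 + 45x^2 - 540) + (108x^2 + 324x - 1944)
  5x^3 + 45x^2 - 540 = ((5/108)x + 5/18)(108x^2 + 324x - 1944) + (0)
Last nonzero remainder: 108x^2 + 324x - 1944. Dividing through by 108 gives the monic gcd x^2 + 3x - 18.

x^2 + 3x - 18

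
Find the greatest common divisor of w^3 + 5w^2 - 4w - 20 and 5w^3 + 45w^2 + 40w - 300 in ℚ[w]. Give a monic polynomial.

By polynomial division,
  w^3 + 5w^2 - 4w - 20 = (1/5)(5w^3 + 45w^2 + 40w - 300) + (-4w^2 - 12w + 40)
  5w^3 + 45w^2 + 40w - 300 = (-(5/4)w - 15/2)(-4w^2 - 12w + 40) + (0)
Last nonzero remainder: -4w^2 - 12w + 40. Dividing through by -4 gives the monic gcd w^2 + 3w - 10.

w^2 + 3w - 10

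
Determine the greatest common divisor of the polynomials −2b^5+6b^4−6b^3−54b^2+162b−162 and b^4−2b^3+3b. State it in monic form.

Repeated division with remainder:
  −2b^5+6b^4−6b^3−54b^2+162b−162 = (−2b+2)(b^4−2b^3+3b) + (−2b^3−48b^2+156b−162)
  b^4−2b^3+3b = (−(1/2)b+13)(−2b^3−48b^2+156b−162) + (702b^2−2106b+2106)
  −2b^3−48b^2+156b−162 = (−(1/351)b−1/13)(702b^2−2106b+2106) + (0)
Last nonzero remainder: 702b^2−2106b+2106. Dividing through by 702 gives the monic gcd b^2−3b+3.

b^2−3b+3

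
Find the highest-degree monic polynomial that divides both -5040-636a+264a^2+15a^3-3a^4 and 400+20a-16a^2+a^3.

-40-6a+a^2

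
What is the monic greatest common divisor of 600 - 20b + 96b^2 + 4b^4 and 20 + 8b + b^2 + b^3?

10 - b + b^2

Apply the Euclidean algorithm:
  4b^4 + 96b^2 - 20b + 600 = (4b - 4)(b^3 + b^2 + 8b + 20) + (68b^2 - 68b + 680)
  b^3 + b^2 + 8b + 20 = ((1/68)b + 1/34)(68b^2 - 68b + 680) + (0)
Last nonzero remainder: 68b^2 - 68b + 680. Dividing through by 68 gives the monic gcd b^2 - b + 10.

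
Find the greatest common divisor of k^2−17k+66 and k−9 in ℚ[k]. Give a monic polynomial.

Apply the Euclidean algorithm:
  k^2−17k+66 = (k−8)(k−9) + (−6)
  k−9 = (−(1/6)k+3/2)(−6) + (0)
The last nonzero remainder is the constant −6, so the polynomials are coprime and gcd = 1.

1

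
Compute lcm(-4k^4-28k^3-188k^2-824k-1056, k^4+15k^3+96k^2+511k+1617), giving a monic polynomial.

k^6+21k^5+194k^4+1207k^3+5451k^2+13790k+12936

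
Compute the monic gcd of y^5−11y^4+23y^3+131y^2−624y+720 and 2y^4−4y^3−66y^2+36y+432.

y^2+y−12

Euclidean algorithm in ℚ[y]:
  y^5−11y^4+23y^3+131y^2−624y+720 = ((1/2)y−9/2)(2y^4−4y^3−66y^2+36y+432) + (38y^3−184y^2−678y+2664)
  2y^4−4y^3−66y^2+36y+432 = ((1/19)y+54/361)(38y^3−184y^2−678y+2664) + (−(1008/361)y^2−(1008/361)y+12096/361)
  38y^3−184y^2−678y+2664 = (−(6859/504)y+13357/168)(−(1008/361)y^2−(1008/361)y+12096/361) + (0)
Last nonzero remainder: −(1008/361)y^2−(1008/361)y+12096/361. Dividing through by −1008/361 gives the monic gcd y^2+y−12.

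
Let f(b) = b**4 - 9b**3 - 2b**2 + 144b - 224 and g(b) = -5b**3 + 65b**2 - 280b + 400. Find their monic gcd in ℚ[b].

b - 4

By polynomial division,
  b**4 - 9b**3 - 2b**2 + 144b - 224 = (-(1/5)b - 4/5)(-5b**3 + 65b**2 - 280b + 400) + (-6b**2 + 96)
  -5b**3 + 65b**2 - 280b + 400 = ((5/6)b - 65/6)(-6b**2 + 96) + (-360b + 1440)
  -6b**2 + 96 = ((1/60)b + 1/15)(-360b + 1440) + (0)
Last nonzero remainder: -360b + 1440. Dividing through by -360 gives the monic gcd b - 4.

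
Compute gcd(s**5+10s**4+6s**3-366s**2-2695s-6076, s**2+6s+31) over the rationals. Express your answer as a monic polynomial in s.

s**2+6s+31

Apply the Euclidean algorithm:
  s**5+10s**4+6s**3-366s**2-2695s-6076 = (s**3+4s**2-49s-196)(s**2+6s+31) + (0)
The last nonzero remainder s**2+6s+31 is already monic.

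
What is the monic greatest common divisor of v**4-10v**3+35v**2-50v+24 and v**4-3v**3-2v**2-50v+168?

Repeated division with remainder:
  v**4-10v**3+35v**2-50v+24 = (v**4-3v**3-2v**2-50v+168) + (-7v**3+37v**2-144)
  v**4-3v**3-2v**2-50v+168 = (-(1/7)v-16/49)(-7v**3+37v**2-144) + ((494/49)v**2-(494/7)v+5928/49)
  -7v**3+37v**2-144 = (-(343/494)v-294/247)((494/49)v**2-(494/7)v+5928/49) + (0)
Last nonzero remainder: (494/49)v**2-(494/7)v+5928/49. Dividing through by 494/49 gives the monic gcd v**2-7v+12.

v**2-7v+12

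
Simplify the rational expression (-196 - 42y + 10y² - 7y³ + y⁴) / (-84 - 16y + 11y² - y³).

Euclidean algorithm in ℚ[y]:
  y⁴ - 7y³ + 10y² - 42y - 196 = (-y - 4)(-y³ + 11y² - 16y - 84) + (38y² - 190y - 532)
  -y³ + 11y² - 16y - 84 = (-(1/38)y + 3/19)(38y² - 190y - 532) + (0)
Last nonzero remainder: 38y² - 190y - 532. Dividing through by 38 gives the monic gcd y² - 5y - 14.
Cancel y² - 5y - 14 from numerator and denominator to get the reduced form.

(-14 + 2y - y²)/(-6 + y)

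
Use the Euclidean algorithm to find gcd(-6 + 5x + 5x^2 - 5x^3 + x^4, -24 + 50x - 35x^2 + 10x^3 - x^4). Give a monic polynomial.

-6 + 11x - 6x^2 + x^3

Repeated division with remainder:
  x^4 - 5x^3 + 5x^2 + 5x - 6 = (-1)(-x^4 + 10x^3 - 35x^2 + 50x - 24) + (5x^3 - 30x^2 + 55x - 30)
  -x^4 + 10x^3 - 35x^2 + 50x - 24 = (-(1/5)x + 4/5)(5x^3 - 30x^2 + 55x - 30) + (0)
Last nonzero remainder: 5x^3 - 30x^2 + 55x - 30. Dividing through by 5 gives the monic gcd x^3 - 6x^2 + 11x - 6.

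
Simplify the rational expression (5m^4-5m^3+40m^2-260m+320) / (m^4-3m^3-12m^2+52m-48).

Repeated division with remainder:
  5m^4-5m^3+40m^2-260m+320 = (5)(m^4-3m^3-12m^2+52m-48) + (10m^3+100m^2-520m+560)
  m^4-3m^3-12m^2+52m-48 = ((1/10)m-13/10)(10m^3+100m^2-520m+560) + (170m^2-680m+680)
  10m^3+100m^2-520m+560 = ((1/17)m+14/17)(170m^2-680m+680) + (0)
Last nonzero remainder: 170m^2-680m+680. Dividing through by 170 gives the monic gcd m^2-4m+4.
Cancel m^2-4m+4 from numerator and denominator to get the reduced form.

(5m^2+15m+80)/(m^2+m-12)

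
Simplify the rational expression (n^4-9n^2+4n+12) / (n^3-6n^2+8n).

(n^3+2n^2-5n-6)/(n^2-4n)

Repeated division with remainder:
  n^4-9n^2+4n+12 = (n+6)(n^3-6n^2+8n) + (19n^2-44n+12)
  n^3-6n^2+8n = ((1/19)n-70/361)(19n^2-44n+12) + (-(420/361)n+840/361)
  19n^2-44n+12 = (-(6859/420)n+361/70)(-(420/361)n+840/361) + (0)
Last nonzero remainder: -(420/361)n+840/361. Dividing through by -420/361 gives the monic gcd n-2.
Cancel n-2 from numerator and denominator to get the reduced form.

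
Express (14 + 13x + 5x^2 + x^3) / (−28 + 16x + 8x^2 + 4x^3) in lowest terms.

(2 + x)/(−4 + 4x)

Euclidean algorithm in ℚ[x]:
  x^3 + 5x^2 + 13x + 14 = (1/4)(4x^3 + 8x^2 + 16x − 28) + (3x^2 + 9x + 21)
  4x^3 + 8x^2 + 16x − 28 = ((4/3)x − 4/3)(3x^2 + 9x + 21) + (0)
Last nonzero remainder: 3x^2 + 9x + 21. Dividing through by 3 gives the monic gcd x^2 + 3x + 7.
Cancel x^2 + 3x + 7 from numerator and denominator to get the reduced form.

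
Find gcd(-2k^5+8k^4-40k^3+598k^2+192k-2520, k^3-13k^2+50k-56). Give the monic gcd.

k^2-9k+14

Repeated division with remainder:
  -2k^5+8k^4-40k^3+598k^2+192k-2520 = (-2k^2-18k-174)(k^3-13k^2+50k-56) + (-876k^2+7884k-12264)
  k^3-13k^2+50k-56 = (-(1/876)k+1/219)(-876k^2+7884k-12264) + (0)
Last nonzero remainder: -876k^2+7884k-12264. Dividing through by -876 gives the monic gcd k^2-9k+14.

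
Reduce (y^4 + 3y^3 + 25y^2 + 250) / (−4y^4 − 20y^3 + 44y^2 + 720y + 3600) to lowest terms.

(−y^2 + 2y − 10)/(4y^2 − 144)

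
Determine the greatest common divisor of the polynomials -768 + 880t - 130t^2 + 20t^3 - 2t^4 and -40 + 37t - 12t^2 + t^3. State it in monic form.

By polynomial division,
  -2t^4 + 20t^3 - 130t^2 + 880t - 768 = (-2t - 4)(t^3 - 12t^2 + 37t - 40) + (-104t^2 + 948t - 928)
  t^3 - 12t^2 + 37t - 40 = (-(1/104)t + 75/2704)(-104t^2 + 948t - 928) + ((1205/676)t - 2410/169)
  -104t^2 + 948t - 928 = (-(70304/1205)t + 78416/1205)((1205/676)t - 2410/169) + (0)
Last nonzero remainder: (1205/676)t - 2410/169. Dividing through by 1205/676 gives the monic gcd t - 8.

-8 + t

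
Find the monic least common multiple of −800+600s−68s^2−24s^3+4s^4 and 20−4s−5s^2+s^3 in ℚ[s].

−400+100s+116s^2−29s^3−4s^4+s^5

Euclidean algorithm in ℚ[s]:
  4s^4−24s^3−68s^2+600s−800 = (4s−4)(s^3−5s^2−4s+20) + (−72s^2+504s−720)
  s^3−5s^2−4s+20 = (−(1/72)s−1/36)(−72s^2+504s−720) + (0)
Last nonzero remainder: −72s^2+504s−720. Dividing through by −72 gives the monic gcd s^2−7s+10.
Then lcm(f, g) = f·g / gcd(f, g); expanding and making the result monic gives the answer.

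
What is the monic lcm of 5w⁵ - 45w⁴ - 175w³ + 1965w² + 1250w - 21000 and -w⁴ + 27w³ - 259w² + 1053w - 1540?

Euclidean algorithm in ℚ[w]:
  5w⁵ - 45w⁴ - 175w³ + 1965w² + 1250w - 21000 = (-5w - 90)(-w⁴ + 27w³ - 259w² + 1053w - 1540) + (960w³ - 16080w² + 88320w - 159600)
  -w⁴ + 27w³ - 259w² + 1053w - 1540 = (-(1/960)w + 41/3840)(960w³ - 16080w² + 88320w - 159600) + ((75/16)w² - (225/4)w + 2625/16)
  960w³ - 16080w² + 88320w - 159600 = ((1024/5)w - 4864/5)((75/16)w² - (225/4)w + 2625/16) + (0)
Last nonzero remainder: (75/16)w² - (225/4)w + 2625/16. Dividing through by 75/16 gives the monic gcd w² - 12w + 35.
Then lcm(f, g) = f·g / gcd(f, g); expanding and making the result monic gives the answer.

w⁷ - 24w⁶ + 144w⁵ + 522w⁴ - 7185w³ + 9342w² + 74000w - 184800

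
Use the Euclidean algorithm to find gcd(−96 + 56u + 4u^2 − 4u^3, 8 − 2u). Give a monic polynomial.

1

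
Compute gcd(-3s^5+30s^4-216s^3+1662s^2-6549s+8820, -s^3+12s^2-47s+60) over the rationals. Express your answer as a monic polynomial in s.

s^3-12s^2+47s-60

By polynomial division,
  -3s^5+30s^4-216s^3+1662s^2-6549s+8820 = (3s^2+6s+147)(-s^3+12s^2-47s+60) + (0)
Last nonzero remainder: -s^3+12s^2-47s+60. Dividing through by -1 gives the monic gcd s^3-12s^2+47s-60.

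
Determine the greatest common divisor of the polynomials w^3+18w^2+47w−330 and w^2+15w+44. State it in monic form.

Apply the Euclidean algorithm:
  w^3+18w^2+47w−330 = (w+3)(w^2+15w+44) + (−42w−462)
  w^2+15w+44 = (−(1/42)w−2/21)(−42w−462) + (0)
Last nonzero remainder: −42w−462. Dividing through by −42 gives the monic gcd w+11.

w+11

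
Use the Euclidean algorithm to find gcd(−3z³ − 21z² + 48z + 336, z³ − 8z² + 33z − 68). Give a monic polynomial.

By polynomial division,
  −3z³ − 21z² + 48z + 336 = (−3)(z³ − 8z² + 33z − 68) + (−45z² + 147z + 132)
  z³ − 8z² + 33z − 68 = (−(1/45)z + 71/675)(−45z² + 147z + 132) + ((4606/225)z − 18424/225)
  −45z² + 147z + 132 = (−(10125/4606)z − 7425/4606)((4606/225)z − 18424/225) + (0)
Last nonzero remainder: (4606/225)z − 18424/225. Dividing through by 4606/225 gives the monic gcd z − 4.

z − 4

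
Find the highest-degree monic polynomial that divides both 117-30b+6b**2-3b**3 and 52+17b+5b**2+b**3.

Repeated division with remainder:
  -3b**3+6b**2-30b+117 = (-3)(b**3+5b**2+17b+52) + (21b**2+21b+273)
  b**3+5b**2+17b+52 = ((1/21)b+4/21)(21b**2+21b+273) + (0)
Last nonzero remainder: 21b**2+21b+273. Dividing through by 21 gives the monic gcd b**2+b+13.

13+b+b**2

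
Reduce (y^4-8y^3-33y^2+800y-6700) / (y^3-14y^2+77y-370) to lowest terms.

Apply the Euclidean algorithm:
  y^4-8y^3-33y^2+800y-6700 = (y+6)(y^3-14y^2+77y-370) + (-26y^2+708y-4480)
  y^3-14y^2+77y-370 = (-(1/26)y-86/169)(-26y^2+708y-4480) + ((44781/169)y-447810/169)
  -26y^2+708y-4480 = (-(4394/44781)y+75712/44781)((44781/169)y-447810/169) + (0)
Last nonzero remainder: (44781/169)y-447810/169. Dividing through by 44781/169 gives the monic gcd y-10.
Cancel y-10 from numerator and denominator to get the reduced form.

(y^3+2y^2-13y+670)/(y^2-4y+37)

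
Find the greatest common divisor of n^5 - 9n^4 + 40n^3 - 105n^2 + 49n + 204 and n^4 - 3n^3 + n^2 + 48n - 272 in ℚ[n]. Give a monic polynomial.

Euclidean algorithm in ℚ[n]:
  n^5 - 9n^4 + 40n^3 - 105n^2 + 49n + 204 = (n - 6)(n^4 - 3n^3 + n^2 + 48n - 272) + (21n^3 - 147n^2 + 609n - 1428)
  n^4 - 3n^3 + n^2 + 48n - 272 = ((1/21)n + 4/21)(21n^3 - 147n^2 + 609n - 1428) + (0)
Last nonzero remainder: 21n^3 - 147n^2 + 609n - 1428. Dividing through by 21 gives the monic gcd n^3 - 7n^2 + 29n - 68.

n^3 - 7n^2 + 29n - 68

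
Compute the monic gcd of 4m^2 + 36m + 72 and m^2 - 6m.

Repeated division with remainder:
  4m^2 + 36m + 72 = (4)(m^2 - 6m) + (60m + 72)
  m^2 - 6m = ((1/60)m - 3/25)(60m + 72) + (216/25)
  60m + 72 = ((125/18)m + 25/3)(216/25) + (0)
The last nonzero remainder is the constant 216/25, so the polynomials are coprime and gcd = 1.

1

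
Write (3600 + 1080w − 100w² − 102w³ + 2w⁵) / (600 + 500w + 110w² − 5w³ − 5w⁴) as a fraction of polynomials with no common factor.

Repeated division with remainder:
  2w⁵ − 102w³ − 100w² + 1080w + 3600 = (−(2/5)w + 2/5)(−5w⁴ − 5w³ + 110w² + 500w + 600) + (−56w³ + 56w² + 1120w + 3360)
  −5w⁴ − 5w³ + 110w² + 500w + 600 = ((5/56)w + 5/28)(−56w³ + 56w² + 1120w + 3360) + (0)
Last nonzero remainder: −56w³ + 56w² + 1120w + 3360. Dividing through by −56 gives the monic gcd w³ − w² − 20w − 60.
Cancel w³ − w² − 20w − 60 from numerator and denominator to get the reduced form.

(60 − 2w − 2w²)/(10 + 5w)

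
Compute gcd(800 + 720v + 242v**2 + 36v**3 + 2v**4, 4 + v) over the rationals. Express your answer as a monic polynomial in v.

4 + v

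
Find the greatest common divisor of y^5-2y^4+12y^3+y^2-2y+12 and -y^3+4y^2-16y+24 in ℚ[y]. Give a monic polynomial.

Repeated division with remainder:
  y^5-2y^4+12y^3+y^2-2y+12 = (-y^2-2y-4)(-y^3+4y^2-16y+24) + (9y^2-18y+108)
  -y^3+4y^2-16y+24 = (-(1/9)y+2/9)(9y^2-18y+108) + (0)
Last nonzero remainder: 9y^2-18y+108. Dividing through by 9 gives the monic gcd y^2-2y+12.

y^2-2y+12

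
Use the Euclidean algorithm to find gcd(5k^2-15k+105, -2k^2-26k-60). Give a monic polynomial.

1

Repeated division with remainder:
  5k^2-15k+105 = (-5/2)(-2k^2-26k-60) + (-80k-45)
  -2k^2-26k-60 = ((1/40)k+199/640)(-80k-45) + (-5889/128)
  -80k-45 = ((10240/5889)k+1920/1963)(-5889/128) + (0)
The last nonzero remainder is the constant -5889/128, so the polynomials are coprime and gcd = 1.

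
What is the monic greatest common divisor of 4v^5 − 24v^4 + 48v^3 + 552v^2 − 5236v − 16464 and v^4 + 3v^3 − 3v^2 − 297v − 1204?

Apply the Euclidean algorithm:
  4v^5 − 24v^4 + 48v^3 + 552v^2 − 5236v − 16464 = (4v − 36)(v^4 + 3v^3 − 3v^2 − 297v − 1204) + (168v^3 + 1632v^2 − 11112v − 59808)
  v^4 + 3v^3 − 3v^2 − 297v − 1204 = ((1/168)v − 47/1176)(168v^3 + 1632v^2 − 11112v − 59808) + ((6290/49)v^2 − (18870/49)v − 25160/7)
  168v^3 + 1632v^2 − 11112v − 59808 = ((4116/3145)v + 52332/3145)((6290/49)v^2 − (18870/49)v − 25160/7) + (0)
Last nonzero remainder: (6290/49)v^2 − (18870/49)v − 25160/7. Dividing through by 6290/49 gives the monic gcd v^2 − 3v − 28.

v^2 − 3v − 28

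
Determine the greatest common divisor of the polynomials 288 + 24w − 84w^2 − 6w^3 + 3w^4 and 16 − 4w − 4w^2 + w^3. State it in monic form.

−4 + w^2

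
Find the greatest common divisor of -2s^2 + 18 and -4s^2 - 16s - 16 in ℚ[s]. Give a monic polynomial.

Euclidean algorithm in ℚ[s]:
  -2s^2 + 18 = (1/2)(-4s^2 - 16s - 16) + (8s + 26)
  -4s^2 - 16s - 16 = (-(1/2)s - 3/8)(8s + 26) + (-25/4)
  8s + 26 = (-(32/25)s - 104/25)(-25/4) + (0)
The last nonzero remainder is the constant -25/4, so the polynomials are coprime and gcd = 1.

1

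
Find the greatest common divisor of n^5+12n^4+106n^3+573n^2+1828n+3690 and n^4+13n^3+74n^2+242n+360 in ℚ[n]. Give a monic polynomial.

n^3+9n^2+38n+90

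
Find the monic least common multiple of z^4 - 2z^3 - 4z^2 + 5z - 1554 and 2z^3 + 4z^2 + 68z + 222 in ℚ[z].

z^5 + z^4 - 10z^3 - 7z^2 - 1539z - 4662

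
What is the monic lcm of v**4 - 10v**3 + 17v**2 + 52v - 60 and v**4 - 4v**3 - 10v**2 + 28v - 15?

v**6 - 8v**5 - 6v**4 + 116v**3 - 7v**2 - 276v + 180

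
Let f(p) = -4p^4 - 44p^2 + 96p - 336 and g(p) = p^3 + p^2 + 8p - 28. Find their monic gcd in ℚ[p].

Apply the Euclidean algorithm:
  -4p^4 - 44p^2 + 96p - 336 = (-4p + 4)(p^3 + p^2 + 8p - 28) + (-16p^2 - 48p - 224)
  p^3 + p^2 + 8p - 28 = (-(1/16)p + 1/8)(-16p^2 - 48p - 224) + (0)
Last nonzero remainder: -16p^2 - 48p - 224. Dividing through by -16 gives the monic gcd p^2 + 3p + 14.

p^2 + 3p + 14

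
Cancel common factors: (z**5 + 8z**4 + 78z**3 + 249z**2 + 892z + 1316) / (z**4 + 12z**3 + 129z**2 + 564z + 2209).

By polynomial division,
  z**5 + 8z**4 + 78z**3 + 249z**2 + 892z + 1316 = (z - 4)(z**4 + 12z**3 + 129z**2 + 564z + 2209) + (-3z**3 + 201z**2 + 939z + 10152)
  z**4 + 12z**3 + 129z**2 + 564z + 2209 = (-(1/3)z - 79/3)(-3z**3 + 201z**2 + 939z + 10152) + (5735z**2 + 28675z + 269545)
  -3z**3 + 201z**2 + 939z + 10152 = (-(3/5735)z + 216/5735)(5735z**2 + 28675z + 269545) + (0)
Last nonzero remainder: 5735z**2 + 28675z + 269545. Dividing through by 5735 gives the monic gcd z**2 + 5z + 47.
Cancel z**2 + 5z + 47 from numerator and denominator to get the reduced form.

(z**3 + 3z**2 + 16z + 28)/(z**2 + 7z + 47)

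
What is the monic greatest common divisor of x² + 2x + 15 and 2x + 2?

1

Euclidean algorithm in ℚ[x]:
  x² + 2x + 15 = ((1/2)x + 1/2)(2x + 2) + (14)
  2x + 2 = ((1/7)x + 1/7)(14) + (0)
The last nonzero remainder is the constant 14, so the polynomials are coprime and gcd = 1.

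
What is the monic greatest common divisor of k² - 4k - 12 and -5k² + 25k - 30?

1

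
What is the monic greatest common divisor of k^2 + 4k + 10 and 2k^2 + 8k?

By polynomial division,
  k^2 + 4k + 10 = (1/2)(2k^2 + 8k) + (10)
  2k^2 + 8k = ((1/5)k^2 + (4/5)k)(10) + (0)
The last nonzero remainder is the constant 10, so the polynomials are coprime and gcd = 1.

1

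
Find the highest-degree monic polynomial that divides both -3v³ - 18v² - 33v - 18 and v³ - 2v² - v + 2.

v + 1

Repeated division with remainder:
  -3v³ - 18v² - 33v - 18 = (-3)(v³ - 2v² - v + 2) + (-24v² - 36v - 12)
  v³ - 2v² - v + 2 = (-(1/24)v + 7/48)(-24v² - 36v - 12) + ((15/4)v + 15/4)
  -24v² - 36v - 12 = (-(32/5)v - 16/5)((15/4)v + 15/4) + (0)
Last nonzero remainder: (15/4)v + 15/4. Dividing through by 15/4 gives the monic gcd v + 1.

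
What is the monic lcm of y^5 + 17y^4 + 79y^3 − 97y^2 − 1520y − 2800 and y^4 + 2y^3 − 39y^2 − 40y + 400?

y^6 + 13y^5 + 11y^4 − 413y^3 − 1132y^2 + 3280y + 11200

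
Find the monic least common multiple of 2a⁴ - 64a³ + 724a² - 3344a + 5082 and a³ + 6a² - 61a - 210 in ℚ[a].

a⁶ - 19a⁵ - 24a⁴ + 2074a³ - 8335a² - 17127a + 76230

Apply the Euclidean algorithm:
  2a⁴ - 64a³ + 724a² - 3344a + 5082 = (2a - 76)(a³ + 6a² - 61a - 210) + (1302a² - 7560a - 10878)
  a³ + 6a² - 61a - 210 = ((1/1302)a + 61/6727)(1302a² - 7560a - 10878) + ((15288/961)a - 107016/961)
  1302a² - 7560a - 10878 = ((29791/364)a + 35557/364)((15288/961)a - 107016/961) + (0)
Last nonzero remainder: (15288/961)a - 107016/961. Dividing through by 15288/961 gives the monic gcd a - 7.
Then lcm(f, g) = f·g / gcd(f, g); expanding and making the result monic gives the answer.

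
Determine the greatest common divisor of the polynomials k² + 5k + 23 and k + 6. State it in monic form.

1

Repeated division with remainder:
  k² + 5k + 23 = (k - 1)(k + 6) + (29)
  k + 6 = ((1/29)k + 6/29)(29) + (0)
The last nonzero remainder is the constant 29, so the polynomials are coprime and gcd = 1.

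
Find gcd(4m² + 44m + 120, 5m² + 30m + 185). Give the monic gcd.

Apply the Euclidean algorithm:
  4m² + 44m + 120 = (4/5)(5m² + 30m + 185) + (20m - 28)
  5m² + 30m + 185 = ((1/4)m + 37/20)(20m - 28) + (1184/5)
  20m - 28 = ((25/296)m - 35/296)(1184/5) + (0)
The last nonzero remainder is the constant 1184/5, so the polynomials are coprime and gcd = 1.

1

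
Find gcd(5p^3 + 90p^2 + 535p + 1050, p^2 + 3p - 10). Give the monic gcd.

p + 5

By polynomial division,
  5p^3 + 90p^2 + 535p + 1050 = (5p + 75)(p^2 + 3p - 10) + (360p + 1800)
  p^2 + 3p - 10 = ((1/360)p - 1/180)(360p + 1800) + (0)
Last nonzero remainder: 360p + 1800. Dividing through by 360 gives the monic gcd p + 5.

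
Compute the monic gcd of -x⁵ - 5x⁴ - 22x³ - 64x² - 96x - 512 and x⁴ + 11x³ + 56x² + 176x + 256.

x³ + 7x² + 28x + 64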